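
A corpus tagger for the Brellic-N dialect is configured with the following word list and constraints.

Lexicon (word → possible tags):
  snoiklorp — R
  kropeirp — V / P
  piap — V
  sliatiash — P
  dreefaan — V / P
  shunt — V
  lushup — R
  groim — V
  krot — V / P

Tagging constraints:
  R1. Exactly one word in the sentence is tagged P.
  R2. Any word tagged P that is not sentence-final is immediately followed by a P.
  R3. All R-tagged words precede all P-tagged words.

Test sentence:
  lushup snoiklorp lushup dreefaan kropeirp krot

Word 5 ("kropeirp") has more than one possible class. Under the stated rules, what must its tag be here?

Candidates per position — 1:lushup {R}; 2:snoiklorp {R}; 3:lushup {R}; 4:dreefaan {V,P}; 5:kropeirp {V,P}; 6:krot {V,P}.
Position 5: the remaining choice is settled jointly with positions 4, 6 — only V at position 5 is part of a tagging that satisfies every rule.
So the tagging must be: R R R V V P.
Verifying each rule — rule 1 holds; rule 2 holds; rule 3 holds.

V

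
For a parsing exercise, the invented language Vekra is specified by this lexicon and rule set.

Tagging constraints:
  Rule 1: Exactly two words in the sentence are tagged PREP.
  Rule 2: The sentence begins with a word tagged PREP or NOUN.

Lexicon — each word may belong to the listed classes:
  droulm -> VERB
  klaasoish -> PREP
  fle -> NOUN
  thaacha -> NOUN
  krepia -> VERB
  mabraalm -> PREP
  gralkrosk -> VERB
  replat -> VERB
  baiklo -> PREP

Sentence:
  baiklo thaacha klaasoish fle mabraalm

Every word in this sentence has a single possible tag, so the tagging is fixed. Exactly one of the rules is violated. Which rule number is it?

Fixed tagging: PREP NOUN PREP NOUN PREP.
Rule check: R1 fail, R2 pass.
Only rule 1 fails.

1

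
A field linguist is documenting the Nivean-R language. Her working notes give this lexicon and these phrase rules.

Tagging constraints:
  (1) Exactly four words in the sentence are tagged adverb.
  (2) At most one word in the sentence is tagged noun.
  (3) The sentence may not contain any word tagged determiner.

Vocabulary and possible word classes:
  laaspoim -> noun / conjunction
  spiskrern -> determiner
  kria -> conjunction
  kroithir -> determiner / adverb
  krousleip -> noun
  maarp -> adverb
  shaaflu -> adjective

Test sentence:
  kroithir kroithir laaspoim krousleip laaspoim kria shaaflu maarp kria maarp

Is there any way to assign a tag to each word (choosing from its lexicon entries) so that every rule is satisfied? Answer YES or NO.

Candidates per position — 1:kroithir {determiner,adverb}; 2:kroithir {determiner,adverb}; 3:laaspoim {noun,conjunction}; 4:krousleip {noun}; 5:laaspoim {noun,conjunction}; 6:kria {conjunction}; 7:shaaflu {adjective}; 8:maarp {adverb}; 9:kria {conjunction}; 10:maarp {adverb}.
One satisfying assignment: adverb adverb conjunction noun conjunction conjunction adjective adverb conjunction adverb.
Check: rule 1 ok; rule 2 ok; rule 3 ok.

YES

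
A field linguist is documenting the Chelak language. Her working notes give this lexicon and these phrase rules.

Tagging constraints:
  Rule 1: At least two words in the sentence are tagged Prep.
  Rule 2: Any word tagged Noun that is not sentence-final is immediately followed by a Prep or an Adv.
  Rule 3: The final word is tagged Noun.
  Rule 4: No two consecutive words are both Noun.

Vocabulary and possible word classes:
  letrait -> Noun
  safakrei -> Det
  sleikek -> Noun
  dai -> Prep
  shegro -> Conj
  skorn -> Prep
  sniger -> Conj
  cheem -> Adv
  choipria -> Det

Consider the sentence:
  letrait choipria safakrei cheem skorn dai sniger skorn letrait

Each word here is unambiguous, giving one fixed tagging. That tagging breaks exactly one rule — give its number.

Fixed tagging: Noun Det Det Adv Prep Prep Conj Prep Noun.
Rule check: R1 holds, R2 violated, R3 holds, R4 holds.
Only rule 2 fails.

2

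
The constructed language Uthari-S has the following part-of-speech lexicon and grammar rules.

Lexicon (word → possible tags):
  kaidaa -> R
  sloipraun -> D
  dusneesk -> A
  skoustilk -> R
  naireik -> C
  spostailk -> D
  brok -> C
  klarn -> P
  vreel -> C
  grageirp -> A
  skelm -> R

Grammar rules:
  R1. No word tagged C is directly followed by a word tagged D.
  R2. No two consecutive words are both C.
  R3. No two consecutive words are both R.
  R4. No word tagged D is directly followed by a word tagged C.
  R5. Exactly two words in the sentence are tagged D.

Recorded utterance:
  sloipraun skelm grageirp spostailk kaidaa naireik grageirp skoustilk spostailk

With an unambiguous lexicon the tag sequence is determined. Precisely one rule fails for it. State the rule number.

Fixed tagging: D R A D R C A R D.
Rule check: R1 pass, R2 pass, R3 pass, R4 pass, R5 fail.
Only rule 5 fails.

5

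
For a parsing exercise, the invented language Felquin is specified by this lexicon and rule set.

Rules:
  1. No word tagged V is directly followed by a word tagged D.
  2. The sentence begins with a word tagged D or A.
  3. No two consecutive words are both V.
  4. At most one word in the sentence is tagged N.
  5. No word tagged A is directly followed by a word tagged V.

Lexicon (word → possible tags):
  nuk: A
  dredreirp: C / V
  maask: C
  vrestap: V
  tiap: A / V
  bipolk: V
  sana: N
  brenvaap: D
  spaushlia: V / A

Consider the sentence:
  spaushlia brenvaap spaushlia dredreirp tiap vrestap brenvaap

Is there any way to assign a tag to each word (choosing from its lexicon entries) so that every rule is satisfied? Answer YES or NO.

Candidates per position — 1:spaushlia {V,A}; 2:brenvaap {D}; 3:spaushlia {V,A}; 4:dredreirp {C,V}; 5:tiap {A,V}; 6:vrestap {V}; 7:brenvaap {D}.
Rule 1 cannot be satisfied by any choice of tags from the lexicon.
So there is no consistent tagging.

NO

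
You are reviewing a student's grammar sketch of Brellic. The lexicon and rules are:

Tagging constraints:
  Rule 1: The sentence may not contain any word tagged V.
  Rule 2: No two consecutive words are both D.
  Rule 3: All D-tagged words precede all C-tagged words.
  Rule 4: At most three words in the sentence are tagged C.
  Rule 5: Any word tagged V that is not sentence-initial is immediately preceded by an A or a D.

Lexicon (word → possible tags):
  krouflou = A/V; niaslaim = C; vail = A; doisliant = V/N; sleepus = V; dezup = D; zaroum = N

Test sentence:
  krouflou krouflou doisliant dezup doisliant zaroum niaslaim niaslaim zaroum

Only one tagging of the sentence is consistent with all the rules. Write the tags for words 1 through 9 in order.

A A N D N N C C N

Candidates per position — 1:krouflou {A,V}; 2:krouflou {A,V}; 3:doisliant {V,N}; 4:dezup {D}; 5:doisliant {V,N}; 6:zaroum {N}; 7:niaslaim {C}; 8:niaslaim {C}; 9:zaroum {N}.
Position 1: V is ruled out by rule 1; that leaves A.
Position 2: V is ruled out by rule 1; that leaves A.
Position 3: V is ruled out by rule 1; that leaves N.
Position 5: V is ruled out by rule 1; that leaves N.
That leaves exactly one tagging: A A N D N N C C N.
Check: rule 1 satisfied; rule 2 satisfied; rule 3 satisfied; rule 4 satisfied; rule 5 satisfied.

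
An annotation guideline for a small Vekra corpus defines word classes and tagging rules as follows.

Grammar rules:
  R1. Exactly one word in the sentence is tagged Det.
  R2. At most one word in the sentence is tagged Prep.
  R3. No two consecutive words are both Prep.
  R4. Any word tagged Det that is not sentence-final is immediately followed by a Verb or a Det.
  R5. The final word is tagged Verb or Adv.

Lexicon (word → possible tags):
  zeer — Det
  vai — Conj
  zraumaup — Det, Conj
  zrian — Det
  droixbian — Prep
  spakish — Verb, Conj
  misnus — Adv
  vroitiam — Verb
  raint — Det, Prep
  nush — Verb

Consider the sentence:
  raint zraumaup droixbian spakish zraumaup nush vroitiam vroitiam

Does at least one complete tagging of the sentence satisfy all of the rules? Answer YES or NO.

NO

Candidates per position — 1:raint {Det,Prep}; 2:zraumaup {Det,Conj}; 3:droixbian {Prep}; 4:spakish {Verb,Conj}; 5:zraumaup {Det,Conj}; 6:nush {Verb}; 7:vroitiam {Verb}; 8:vroitiam {Verb}.
Every candidate sequence violates at least one rule; no consistent tagging exists.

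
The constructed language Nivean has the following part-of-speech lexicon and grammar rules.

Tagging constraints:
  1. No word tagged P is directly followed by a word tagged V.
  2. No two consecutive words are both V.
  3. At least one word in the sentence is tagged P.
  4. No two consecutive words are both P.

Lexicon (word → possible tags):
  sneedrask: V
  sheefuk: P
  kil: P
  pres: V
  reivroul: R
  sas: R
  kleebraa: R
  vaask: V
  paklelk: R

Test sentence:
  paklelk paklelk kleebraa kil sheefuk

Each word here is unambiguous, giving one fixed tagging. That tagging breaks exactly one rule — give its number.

4

Fixed tagging: R R R P P.
Applying the rules: R1 ok, R2 ok, R3 ok, R4 fails.
Only rule 4 fails.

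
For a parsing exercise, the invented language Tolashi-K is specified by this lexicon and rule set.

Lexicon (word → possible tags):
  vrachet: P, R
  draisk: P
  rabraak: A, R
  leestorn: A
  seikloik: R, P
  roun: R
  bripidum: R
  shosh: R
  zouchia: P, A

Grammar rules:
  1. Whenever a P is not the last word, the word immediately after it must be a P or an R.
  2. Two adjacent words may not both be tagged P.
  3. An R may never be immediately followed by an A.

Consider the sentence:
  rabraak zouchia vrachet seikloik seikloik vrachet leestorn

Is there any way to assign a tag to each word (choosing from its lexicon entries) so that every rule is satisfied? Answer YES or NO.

NO

Candidates per position — 1:rabraak {A,R}; 2:zouchia {P,A}; 3:vrachet {P,R}; 4:seikloik {R,P}; 5:seikloik {R,P}; 6:vrachet {P,R}; 7:leestorn {A}.
Every candidate sequence violates at least one rule; no consistent tagging exists.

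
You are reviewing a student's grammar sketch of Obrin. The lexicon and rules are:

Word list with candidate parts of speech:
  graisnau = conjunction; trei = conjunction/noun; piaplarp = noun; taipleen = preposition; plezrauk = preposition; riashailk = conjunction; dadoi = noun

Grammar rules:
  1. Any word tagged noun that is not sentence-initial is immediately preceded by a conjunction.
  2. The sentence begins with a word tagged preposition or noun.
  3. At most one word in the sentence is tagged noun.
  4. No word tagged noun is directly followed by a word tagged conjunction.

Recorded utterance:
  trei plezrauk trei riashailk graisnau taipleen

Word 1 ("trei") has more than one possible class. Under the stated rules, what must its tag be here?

noun

Candidates per position — 1:trei {conjunction,noun}; 2:plezrauk {preposition}; 3:trei {conjunction,noun}; 4:riashailk {conjunction}; 5:graisnau {conjunction}; 6:taipleen {preposition}.
Position 1: tagging it conjunction would leave rule 2 unsatisfiable, so it must be noun.
Position 3: tagging it noun would leave rule 1 unsatisfiable, so it must be conjunction.
The only consistent sequence is: noun preposition conjunction conjunction conjunction preposition.
Check: rule 1 holds; rule 2 holds; rule 3 holds; rule 4 holds.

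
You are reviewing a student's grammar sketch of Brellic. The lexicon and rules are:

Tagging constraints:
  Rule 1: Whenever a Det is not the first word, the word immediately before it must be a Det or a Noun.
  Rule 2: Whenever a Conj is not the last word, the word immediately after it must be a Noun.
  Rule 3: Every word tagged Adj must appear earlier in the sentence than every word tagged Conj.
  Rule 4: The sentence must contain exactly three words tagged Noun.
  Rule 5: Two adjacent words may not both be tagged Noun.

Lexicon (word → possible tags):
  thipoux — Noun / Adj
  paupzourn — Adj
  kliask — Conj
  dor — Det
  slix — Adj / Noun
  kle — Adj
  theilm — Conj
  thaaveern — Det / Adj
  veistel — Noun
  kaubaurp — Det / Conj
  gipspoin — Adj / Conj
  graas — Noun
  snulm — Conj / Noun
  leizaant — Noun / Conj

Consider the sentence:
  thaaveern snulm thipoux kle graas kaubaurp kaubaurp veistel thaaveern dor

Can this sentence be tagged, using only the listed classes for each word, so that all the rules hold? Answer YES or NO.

Candidates per position — 1:thaaveern {Det,Adj}; 2:snulm {Conj,Noun}; 3:thipoux {Noun,Adj}; 4:kle {Adj}; 5:graas {Noun}; 6:kaubaurp {Det,Conj}; 7:kaubaurp {Det,Conj}; 8:veistel {Noun}; 9:thaaveern {Det,Adj}; 10:dor {Det}.
One satisfying assignment: Det Noun Adj Adj Noun Det Conj Noun Det Det.
Rule-by-rule: rule 1 satisfied; rule 2 satisfied; rule 3 satisfied; rule 4 satisfied; rule 5 satisfied.

YES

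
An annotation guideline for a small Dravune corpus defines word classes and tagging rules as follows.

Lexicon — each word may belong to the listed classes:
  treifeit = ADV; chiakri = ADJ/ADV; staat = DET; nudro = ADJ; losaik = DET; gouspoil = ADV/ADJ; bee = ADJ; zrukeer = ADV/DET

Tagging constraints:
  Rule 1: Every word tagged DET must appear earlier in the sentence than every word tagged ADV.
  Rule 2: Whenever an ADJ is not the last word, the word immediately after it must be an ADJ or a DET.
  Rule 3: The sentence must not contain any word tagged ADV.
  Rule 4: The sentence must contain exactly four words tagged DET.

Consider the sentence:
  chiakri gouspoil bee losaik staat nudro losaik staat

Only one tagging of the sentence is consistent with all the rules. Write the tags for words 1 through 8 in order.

Candidates per position — 1:chiakri {ADJ,ADV}; 2:gouspoil {ADV,ADJ}; 3:bee {ADJ}; 4:losaik {DET}; 5:staat {DET}; 6:nudro {ADJ}; 7:losaik {DET}; 8:staat {DET}.
If word 1 were ADV, no tagging could satisfy rule 1; so word 1 is ADJ.
If word 2 were ADV, no tagging could satisfy rule 1; so word 2 is ADJ.
The only consistent sequence is: ADJ ADJ ADJ DET DET ADJ DET DET.
Verifying each rule — rule 1 ✓; rule 2 ✓; rule 3 ✓; rule 4 ✓.

ADJ ADJ ADJ DET DET ADJ DET DET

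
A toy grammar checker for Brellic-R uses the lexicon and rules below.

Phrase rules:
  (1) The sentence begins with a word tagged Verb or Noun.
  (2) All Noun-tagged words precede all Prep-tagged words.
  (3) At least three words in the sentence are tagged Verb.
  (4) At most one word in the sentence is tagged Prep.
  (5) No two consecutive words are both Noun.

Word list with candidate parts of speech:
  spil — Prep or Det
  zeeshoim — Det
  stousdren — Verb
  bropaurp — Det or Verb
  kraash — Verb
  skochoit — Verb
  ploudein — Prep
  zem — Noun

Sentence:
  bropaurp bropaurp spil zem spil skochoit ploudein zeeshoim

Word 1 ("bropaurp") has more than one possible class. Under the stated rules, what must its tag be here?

Candidates per position — 1:bropaurp {Det,Verb}; 2:bropaurp {Det,Verb}; 3:spil {Prep,Det}; 4:zem {Noun}; 5:spil {Prep,Det}; 6:skochoit {Verb}; 7:ploudein {Prep}; 8:zeeshoim {Det}.
If word 1 were Det, no tagging could satisfy rule 1; so word 1 is Verb.
If word 2 were Det, no tagging could satisfy rule 3; so word 2 is Verb.
If word 3 were Prep, no tagging could satisfy rule 2; so word 3 is Det.
If word 5 were Prep, no tagging could satisfy rule 4; so word 5 is Det.
The only consistent sequence is: Verb Verb Det Noun Det Verb Prep Det.
Checking: rule 1 ok; rule 2 ok; rule 3 ok; rule 4 ok; rule 5 ok.

Verb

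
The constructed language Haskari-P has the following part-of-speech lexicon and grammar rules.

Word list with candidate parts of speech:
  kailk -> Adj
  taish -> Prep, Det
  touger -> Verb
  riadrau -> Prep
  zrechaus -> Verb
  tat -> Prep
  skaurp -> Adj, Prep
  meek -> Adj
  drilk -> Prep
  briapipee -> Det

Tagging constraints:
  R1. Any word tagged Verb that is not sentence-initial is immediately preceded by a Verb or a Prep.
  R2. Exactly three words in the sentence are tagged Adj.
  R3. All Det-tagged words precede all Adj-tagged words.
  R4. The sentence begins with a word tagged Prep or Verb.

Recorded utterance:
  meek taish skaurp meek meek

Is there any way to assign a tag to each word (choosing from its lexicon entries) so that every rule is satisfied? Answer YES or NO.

Candidates per position — 1:meek {Adj}; 2:taish {Prep,Det}; 3:skaurp {Adj,Prep}; 4:meek {Adj}; 5:meek {Adj}.
Rule 4 cannot be satisfied by any choice of tags from the lexicon.
So there is no consistent tagging.

NO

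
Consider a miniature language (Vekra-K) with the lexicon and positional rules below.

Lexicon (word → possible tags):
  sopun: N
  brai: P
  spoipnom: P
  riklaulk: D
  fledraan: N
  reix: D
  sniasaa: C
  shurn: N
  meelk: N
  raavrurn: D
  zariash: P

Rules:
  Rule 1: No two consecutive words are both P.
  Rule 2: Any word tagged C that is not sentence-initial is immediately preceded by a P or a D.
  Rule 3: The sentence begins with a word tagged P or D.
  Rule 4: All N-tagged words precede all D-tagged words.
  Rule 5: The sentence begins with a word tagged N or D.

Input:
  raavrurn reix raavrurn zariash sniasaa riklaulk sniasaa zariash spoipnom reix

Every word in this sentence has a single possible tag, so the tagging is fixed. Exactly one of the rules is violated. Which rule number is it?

Fixed tagging: D D D P C D C P P D.
Applying the rules: R1 ✗, R2 ✓, R3 ✓, R4 ✓, R5 ✓.
Only rule 1 fails.

1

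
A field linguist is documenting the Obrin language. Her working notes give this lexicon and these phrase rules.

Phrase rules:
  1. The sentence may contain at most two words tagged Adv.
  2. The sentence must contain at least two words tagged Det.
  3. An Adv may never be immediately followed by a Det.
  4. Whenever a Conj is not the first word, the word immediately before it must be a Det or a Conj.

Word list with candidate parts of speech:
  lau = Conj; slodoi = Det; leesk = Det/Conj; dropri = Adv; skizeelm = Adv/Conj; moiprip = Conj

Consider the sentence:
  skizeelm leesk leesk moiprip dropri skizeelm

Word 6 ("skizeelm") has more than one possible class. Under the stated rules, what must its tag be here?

Candidates per position — 1:skizeelm {Adv,Conj}; 2:leesk {Det,Conj}; 3:leesk {Det,Conj}; 4:moiprip {Conj}; 5:dropri {Adv}; 6:skizeelm {Adv,Conj}.
At position 2, choosing Conj makes rule 2 impossible to satisfy; hence Det.
At position 3, choosing Conj makes rule 2 impossible to satisfy; hence Det.
At position 6, choosing Conj makes rule 4 impossible to satisfy; hence Adv.
At position 1, choosing Adv makes rule 1 impossible to satisfy; hence Conj.
So the tagging must be: Conj Det Det Conj Adv Adv.
Checking: rule 1 satisfied; rule 2 satisfied; rule 3 satisfied; rule 4 satisfied.

Adv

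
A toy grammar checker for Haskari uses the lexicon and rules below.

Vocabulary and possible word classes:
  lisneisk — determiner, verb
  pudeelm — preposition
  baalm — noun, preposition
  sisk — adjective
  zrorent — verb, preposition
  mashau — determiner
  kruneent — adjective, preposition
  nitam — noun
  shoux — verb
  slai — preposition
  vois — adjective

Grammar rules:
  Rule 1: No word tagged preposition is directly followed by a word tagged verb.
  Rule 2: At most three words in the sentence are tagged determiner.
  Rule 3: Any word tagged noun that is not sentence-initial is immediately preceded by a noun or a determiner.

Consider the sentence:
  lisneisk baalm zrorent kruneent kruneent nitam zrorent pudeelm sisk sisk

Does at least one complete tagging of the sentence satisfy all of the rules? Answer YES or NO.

Candidates per position — 1:lisneisk {determiner,verb}; 2:baalm {noun,preposition}; 3:zrorent {verb,preposition}; 4:kruneent {adjective,preposition}; 5:kruneent {adjective,preposition}; 6:nitam {noun}; 7:zrorent {verb,preposition}; 8:pudeelm {preposition}; 9:sisk {adjective}; 10:sisk {adjective}.
Rule 3 cannot be satisfied by any choice of tags from the lexicon.
So there is no consistent tagging.

NO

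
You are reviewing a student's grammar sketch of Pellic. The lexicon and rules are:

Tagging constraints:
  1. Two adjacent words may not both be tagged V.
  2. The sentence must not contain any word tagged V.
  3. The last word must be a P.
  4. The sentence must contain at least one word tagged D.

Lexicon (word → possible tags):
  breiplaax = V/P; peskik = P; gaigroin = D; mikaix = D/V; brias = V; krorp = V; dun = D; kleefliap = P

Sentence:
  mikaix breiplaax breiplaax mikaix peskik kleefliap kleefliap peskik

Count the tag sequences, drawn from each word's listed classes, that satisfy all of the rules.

1

Candidates per position — 1:mikaix {D,V}; 2:breiplaax {V,P}; 3:breiplaax {V,P}; 4:mikaix {D,V}; 5:peskik {P}; 6:kleefliap {P}; 7:kleefliap {P}; 8:peskik {P}.
There are 16 candidate sequences in total.
The sequences that satisfy every rule: D P P D P P P P.
Count = 1.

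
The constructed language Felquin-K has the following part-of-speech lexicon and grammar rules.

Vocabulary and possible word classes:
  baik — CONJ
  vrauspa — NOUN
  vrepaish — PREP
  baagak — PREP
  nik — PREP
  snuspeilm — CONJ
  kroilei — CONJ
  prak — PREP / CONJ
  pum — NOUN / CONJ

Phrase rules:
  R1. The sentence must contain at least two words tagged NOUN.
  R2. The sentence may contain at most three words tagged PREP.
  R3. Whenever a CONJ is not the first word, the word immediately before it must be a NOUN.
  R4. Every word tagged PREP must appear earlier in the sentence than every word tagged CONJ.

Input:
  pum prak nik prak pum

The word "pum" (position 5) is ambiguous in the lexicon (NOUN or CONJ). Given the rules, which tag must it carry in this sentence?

Candidates per position — 1:pum {NOUN,CONJ}; 2:prak {PREP,CONJ}; 3:nik {PREP}; 4:prak {PREP,CONJ}; 5:pum {NOUN,CONJ}.
Word 1 cannot be CONJ — rule 1 would then fail for every completion. It is NOUN.
Word 2 cannot be CONJ — rule 4 would then fail for every completion. It is PREP.
Word 4 cannot be CONJ — rule 3 would then fail for every completion. It is PREP.
Word 5 cannot be CONJ — rule 1 would then fail for every completion. It is NOUN.
So the tagging must be: NOUN PREP PREP PREP NOUN.
Verifying each rule — rule 1 holds; rule 2 holds; rule 3 holds; rule 4 holds.

NOUN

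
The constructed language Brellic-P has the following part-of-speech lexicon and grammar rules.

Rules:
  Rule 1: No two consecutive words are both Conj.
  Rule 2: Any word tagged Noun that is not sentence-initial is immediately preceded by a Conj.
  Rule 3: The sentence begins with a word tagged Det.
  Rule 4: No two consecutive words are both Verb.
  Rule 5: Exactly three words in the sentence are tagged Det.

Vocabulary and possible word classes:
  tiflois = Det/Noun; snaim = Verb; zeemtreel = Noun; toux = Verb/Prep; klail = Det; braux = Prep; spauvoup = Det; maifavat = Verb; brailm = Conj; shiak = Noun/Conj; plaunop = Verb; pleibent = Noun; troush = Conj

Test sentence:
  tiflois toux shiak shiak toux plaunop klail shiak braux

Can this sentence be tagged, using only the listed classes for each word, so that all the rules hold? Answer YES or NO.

NO

Candidates per position — 1:tiflois {Det,Noun}; 2:toux {Verb,Prep}; 3:shiak {Noun,Conj}; 4:shiak {Noun,Conj}; 5:toux {Verb,Prep}; 6:plaunop {Verb}; 7:klail {Det}; 8:shiak {Noun,Conj}; 9:braux {Prep}.
Rule 5 cannot be satisfied by any choice of tags from the lexicon.
So there is no consistent tagging.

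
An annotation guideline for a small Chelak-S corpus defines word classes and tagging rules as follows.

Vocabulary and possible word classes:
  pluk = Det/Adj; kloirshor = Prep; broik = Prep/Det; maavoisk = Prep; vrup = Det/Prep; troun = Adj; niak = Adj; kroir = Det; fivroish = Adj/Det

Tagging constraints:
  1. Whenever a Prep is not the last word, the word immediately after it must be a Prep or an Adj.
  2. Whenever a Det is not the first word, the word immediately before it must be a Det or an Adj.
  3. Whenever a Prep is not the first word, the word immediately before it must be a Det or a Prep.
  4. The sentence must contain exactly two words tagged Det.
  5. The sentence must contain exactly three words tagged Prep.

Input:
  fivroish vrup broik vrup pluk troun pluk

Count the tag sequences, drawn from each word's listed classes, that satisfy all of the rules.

Candidates per position — 1:fivroish {Adj,Det}; 2:vrup {Det,Prep}; 3:broik {Prep,Det}; 4:vrup {Det,Prep}; 5:pluk {Det,Adj}; 6:troun {Adj}; 7:pluk {Det,Adj}.
There are 64 candidate sequences in total.
The sequences that satisfy every rule: Det Prep Prep Prep Adj Adj Det.
Count = 1.

1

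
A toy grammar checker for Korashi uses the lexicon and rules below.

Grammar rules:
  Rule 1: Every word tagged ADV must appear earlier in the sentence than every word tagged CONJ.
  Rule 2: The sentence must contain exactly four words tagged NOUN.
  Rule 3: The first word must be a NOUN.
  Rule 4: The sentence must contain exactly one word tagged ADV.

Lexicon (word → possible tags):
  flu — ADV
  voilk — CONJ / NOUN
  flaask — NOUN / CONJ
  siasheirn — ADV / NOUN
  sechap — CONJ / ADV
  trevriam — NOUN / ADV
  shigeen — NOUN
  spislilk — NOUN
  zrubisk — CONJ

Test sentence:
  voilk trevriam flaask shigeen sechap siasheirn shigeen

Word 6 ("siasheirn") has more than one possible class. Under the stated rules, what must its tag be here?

Candidates per position — 1:voilk {CONJ,NOUN}; 2:trevriam {NOUN,ADV}; 3:flaask {NOUN,CONJ}; 4:shigeen {NOUN}; 5:sechap {CONJ,ADV}; 6:siasheirn {ADV,NOUN}; 7:shigeen {NOUN}.
Word 1 cannot be CONJ — rule 3 would then fail for every completion. It is NOUN.
Position 6: the remaining choice is settled jointly with positions 2, 3, 5 — only NOUN at position 6 is part of a tagging that satisfies every rule.
The unique satisfying tagging is: NOUN ADV CONJ NOUN CONJ NOUN NOUN.
Rule-by-rule: rule 1 ✓; rule 2 ✓; rule 3 ✓; rule 4 ✓.

NOUN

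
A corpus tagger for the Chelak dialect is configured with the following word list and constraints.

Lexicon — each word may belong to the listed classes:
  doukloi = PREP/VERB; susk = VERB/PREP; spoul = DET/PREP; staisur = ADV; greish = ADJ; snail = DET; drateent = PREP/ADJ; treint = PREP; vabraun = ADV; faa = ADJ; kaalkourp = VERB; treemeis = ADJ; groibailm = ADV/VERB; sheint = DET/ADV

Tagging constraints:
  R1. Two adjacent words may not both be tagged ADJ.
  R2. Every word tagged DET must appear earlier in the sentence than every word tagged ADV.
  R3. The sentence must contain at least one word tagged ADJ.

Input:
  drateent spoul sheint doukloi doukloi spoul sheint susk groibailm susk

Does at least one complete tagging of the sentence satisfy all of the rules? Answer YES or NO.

Candidates per position — 1:drateent {PREP,ADJ}; 2:spoul {DET,PREP}; 3:sheint {DET,ADV}; 4:doukloi {PREP,VERB}; 5:doukloi {PREP,VERB}; 6:spoul {DET,PREP}; 7:sheint {DET,ADV}; 8:susk {VERB,PREP}; 9:groibailm {ADV,VERB}; 10:susk {VERB,PREP}.
One satisfying assignment: ADJ PREP DET PREP VERB PREP ADV VERB ADV VERB.
Rule-by-rule: rule 1 holds; rule 2 holds; rule 3 holds.

YES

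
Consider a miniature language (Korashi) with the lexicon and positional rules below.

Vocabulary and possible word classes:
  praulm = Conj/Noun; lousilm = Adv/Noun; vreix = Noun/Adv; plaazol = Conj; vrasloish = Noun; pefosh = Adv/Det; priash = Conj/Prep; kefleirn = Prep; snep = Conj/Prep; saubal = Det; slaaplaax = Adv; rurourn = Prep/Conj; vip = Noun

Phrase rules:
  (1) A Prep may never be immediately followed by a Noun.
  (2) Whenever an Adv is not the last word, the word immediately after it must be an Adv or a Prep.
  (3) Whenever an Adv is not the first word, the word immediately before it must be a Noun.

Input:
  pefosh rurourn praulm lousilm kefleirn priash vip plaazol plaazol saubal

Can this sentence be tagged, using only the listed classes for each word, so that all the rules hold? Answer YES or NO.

YES

Candidates per position — 1:pefosh {Adv,Det}; 2:rurourn {Prep,Conj}; 3:praulm {Conj,Noun}; 4:lousilm {Adv,Noun}; 5:kefleirn {Prep}; 6:priash {Conj,Prep}; 7:vip {Noun}; 8:plaazol {Conj}; 9:plaazol {Conj}; 10:saubal {Det}.
One satisfying assignment: Det Conj Noun Adv Prep Conj Noun Conj Conj Det.
Check: rule 1 ok; rule 2 ok; rule 3 ok.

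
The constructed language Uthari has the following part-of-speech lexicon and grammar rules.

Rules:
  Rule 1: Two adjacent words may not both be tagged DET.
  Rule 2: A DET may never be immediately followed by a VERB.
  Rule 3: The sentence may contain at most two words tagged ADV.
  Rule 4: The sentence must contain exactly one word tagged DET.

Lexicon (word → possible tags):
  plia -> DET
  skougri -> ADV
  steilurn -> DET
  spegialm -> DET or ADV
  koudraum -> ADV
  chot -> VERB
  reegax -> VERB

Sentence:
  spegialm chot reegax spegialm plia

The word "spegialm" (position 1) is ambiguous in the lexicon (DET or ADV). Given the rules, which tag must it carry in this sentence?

ADV

Candidates per position — 1:spegialm {DET,ADV}; 2:chot {VERB}; 3:reegax {VERB}; 4:spegialm {DET,ADV}; 5:plia {DET}.
Position 1: tagging it DET would leave rule 2 unsatisfiable, so it must be ADV.
Position 4: tagging it DET would leave rule 1 unsatisfiable, so it must be ADV.
So the tagging must be: ADV VERB VERB ADV DET.
Rule-by-rule: rule 1 ok; rule 2 ok; rule 3 ok; rule 4 ok.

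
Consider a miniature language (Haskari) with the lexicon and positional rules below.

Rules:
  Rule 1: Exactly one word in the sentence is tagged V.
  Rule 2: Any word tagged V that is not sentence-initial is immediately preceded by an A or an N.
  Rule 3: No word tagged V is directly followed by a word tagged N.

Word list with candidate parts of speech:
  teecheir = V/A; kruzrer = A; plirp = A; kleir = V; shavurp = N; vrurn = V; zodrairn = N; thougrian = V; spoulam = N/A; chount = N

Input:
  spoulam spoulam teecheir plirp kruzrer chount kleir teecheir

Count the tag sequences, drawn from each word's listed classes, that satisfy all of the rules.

Candidates per position — 1:spoulam {N,A}; 2:spoulam {N,A}; 3:teecheir {V,A}; 4:plirp {A}; 5:kruzrer {A}; 6:chount {N}; 7:kleir {V}; 8:teecheir {V,A}.
There are 16 candidate sequences in total.
The sequences that satisfy every rule: N N A A A N V A; N A A A A N V A; A N A A A N V A; A A A A A N V A.
Count = 4.

4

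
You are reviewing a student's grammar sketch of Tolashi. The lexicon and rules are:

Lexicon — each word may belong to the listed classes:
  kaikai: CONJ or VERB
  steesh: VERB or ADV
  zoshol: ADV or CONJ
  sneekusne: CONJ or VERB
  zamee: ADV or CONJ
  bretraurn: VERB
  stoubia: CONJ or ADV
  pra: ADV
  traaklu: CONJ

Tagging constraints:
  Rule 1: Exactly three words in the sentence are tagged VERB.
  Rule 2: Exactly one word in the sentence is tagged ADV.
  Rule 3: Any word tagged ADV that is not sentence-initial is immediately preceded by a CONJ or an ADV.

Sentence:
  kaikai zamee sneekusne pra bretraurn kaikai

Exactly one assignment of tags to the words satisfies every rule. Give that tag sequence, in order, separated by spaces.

VERB CONJ CONJ ADV VERB VERB

Candidates per position — 1:kaikai {CONJ,VERB}; 2:zamee {ADV,CONJ}; 3:sneekusne {CONJ,VERB}; 4:pra {ADV}; 5:bretraurn {VERB}; 6:kaikai {CONJ,VERB}.
If word 2 were ADV, no tagging could satisfy rule 2; so word 2 is CONJ.
If word 3 were VERB, no tagging could satisfy rule 3; so word 3 is CONJ.
If word 6 were CONJ, no tagging could satisfy rule 1; so word 6 is VERB.
If word 1 were CONJ, no tagging could satisfy rule 1; so word 1 is VERB.
So the tagging must be: VERB CONJ CONJ ADV VERB VERB.
Verifying each rule — rule 1 satisfied; rule 2 satisfied; rule 3 satisfied.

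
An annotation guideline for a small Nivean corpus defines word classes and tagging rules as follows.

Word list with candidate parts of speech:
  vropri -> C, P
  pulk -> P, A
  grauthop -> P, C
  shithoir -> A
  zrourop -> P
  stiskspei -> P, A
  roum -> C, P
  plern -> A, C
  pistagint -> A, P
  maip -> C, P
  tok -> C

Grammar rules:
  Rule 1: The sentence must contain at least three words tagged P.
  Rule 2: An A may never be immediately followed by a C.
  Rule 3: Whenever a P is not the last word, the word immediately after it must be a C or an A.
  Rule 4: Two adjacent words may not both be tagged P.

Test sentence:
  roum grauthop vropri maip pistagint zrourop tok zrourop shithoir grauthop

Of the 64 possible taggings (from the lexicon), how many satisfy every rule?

8

Candidates per position — 1:roum {C,P}; 2:grauthop {P,C}; 3:vropri {C,P}; 4:maip {C,P}; 5:pistagint {A,P}; 6:zrourop {P}; 7:tok {C}; 8:zrourop {P}; 9:shithoir {A}; 10:grauthop {P,C}.
There are 64 candidate sequences in total.
Checking each against the rules leaves 8 sequences.
Count = 8.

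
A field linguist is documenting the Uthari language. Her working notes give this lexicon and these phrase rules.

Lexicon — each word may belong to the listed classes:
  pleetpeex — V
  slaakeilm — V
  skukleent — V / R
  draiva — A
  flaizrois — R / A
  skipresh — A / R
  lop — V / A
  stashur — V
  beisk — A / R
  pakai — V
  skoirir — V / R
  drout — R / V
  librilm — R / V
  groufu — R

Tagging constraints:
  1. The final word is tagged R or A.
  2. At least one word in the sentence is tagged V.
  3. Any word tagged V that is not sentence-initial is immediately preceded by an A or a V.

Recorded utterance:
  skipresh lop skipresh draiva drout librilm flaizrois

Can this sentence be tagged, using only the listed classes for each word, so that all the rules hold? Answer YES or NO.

YES

Candidates per position — 1:skipresh {A,R}; 2:lop {V,A}; 3:skipresh {A,R}; 4:draiva {A}; 5:drout {R,V}; 6:librilm {R,V}; 7:flaizrois {R,A}.
One satisfying assignment: A V R A V R R.
Check: rule 1 ✓; rule 2 ✓; rule 3 ✓.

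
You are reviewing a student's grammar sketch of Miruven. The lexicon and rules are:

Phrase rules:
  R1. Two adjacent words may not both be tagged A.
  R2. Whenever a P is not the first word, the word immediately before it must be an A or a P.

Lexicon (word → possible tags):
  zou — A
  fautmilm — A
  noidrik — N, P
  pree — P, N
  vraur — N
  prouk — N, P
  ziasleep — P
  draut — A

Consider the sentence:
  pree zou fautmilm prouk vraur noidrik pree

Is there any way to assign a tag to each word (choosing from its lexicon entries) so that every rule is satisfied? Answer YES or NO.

Candidates per position — 1:pree {P,N}; 2:zou {A}; 3:fautmilm {A}; 4:prouk {N,P}; 5:vraur {N}; 6:noidrik {N,P}; 7:pree {P,N}.
Rule 1 cannot be satisfied by any choice of tags from the lexicon.
So there is no consistent tagging.

NO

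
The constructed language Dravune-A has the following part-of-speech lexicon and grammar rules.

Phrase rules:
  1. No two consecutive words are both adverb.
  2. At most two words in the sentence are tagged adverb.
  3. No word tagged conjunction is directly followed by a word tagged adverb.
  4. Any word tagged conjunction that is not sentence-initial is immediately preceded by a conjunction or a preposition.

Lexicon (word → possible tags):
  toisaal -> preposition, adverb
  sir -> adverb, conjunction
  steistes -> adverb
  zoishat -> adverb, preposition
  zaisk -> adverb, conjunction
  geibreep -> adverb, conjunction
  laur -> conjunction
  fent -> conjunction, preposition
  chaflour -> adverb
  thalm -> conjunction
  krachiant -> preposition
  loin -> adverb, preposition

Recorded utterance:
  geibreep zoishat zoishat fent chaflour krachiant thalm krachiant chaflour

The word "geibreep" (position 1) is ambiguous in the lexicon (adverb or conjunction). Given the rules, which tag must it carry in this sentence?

conjunction

Candidates per position — 1:geibreep {adverb,conjunction}; 2:zoishat {adverb,preposition}; 3:zoishat {adverb,preposition}; 4:fent {conjunction,preposition}; 5:chaflour {adverb}; 6:krachiant {preposition}; 7:thalm {conjunction}; 8:krachiant {preposition}; 9:chaflour {adverb}.
Position 1: tagging it adverb would leave rule 2 unsatisfiable, so it must be conjunction.
Position 2: tagging it adverb would leave rule 2 unsatisfiable, so it must be preposition.
Position 3: tagging it adverb would leave rule 2 unsatisfiable, so it must be preposition.
Position 4: tagging it conjunction would leave rule 3 unsatisfiable, so it must be preposition.
The unique satisfying tagging is: conjunction preposition preposition preposition adverb preposition conjunction preposition adverb.
Check: rule 1 ok; rule 2 ok; rule 3 ok; rule 4 ok.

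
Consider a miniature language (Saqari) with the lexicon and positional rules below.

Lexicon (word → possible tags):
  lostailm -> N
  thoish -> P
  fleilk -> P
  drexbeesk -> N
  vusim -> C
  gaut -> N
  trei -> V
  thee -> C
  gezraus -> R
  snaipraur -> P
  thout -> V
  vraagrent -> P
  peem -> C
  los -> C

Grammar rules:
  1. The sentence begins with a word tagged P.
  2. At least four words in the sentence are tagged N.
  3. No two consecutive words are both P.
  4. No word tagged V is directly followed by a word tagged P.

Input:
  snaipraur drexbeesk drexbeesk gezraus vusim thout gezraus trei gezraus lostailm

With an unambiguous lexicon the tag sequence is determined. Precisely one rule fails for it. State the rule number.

2

Fixed tagging: P N N R C V R V R N.
Checking each rule: R1 holds, R2 violated, R3 holds, R4 holds.
Only rule 2 fails.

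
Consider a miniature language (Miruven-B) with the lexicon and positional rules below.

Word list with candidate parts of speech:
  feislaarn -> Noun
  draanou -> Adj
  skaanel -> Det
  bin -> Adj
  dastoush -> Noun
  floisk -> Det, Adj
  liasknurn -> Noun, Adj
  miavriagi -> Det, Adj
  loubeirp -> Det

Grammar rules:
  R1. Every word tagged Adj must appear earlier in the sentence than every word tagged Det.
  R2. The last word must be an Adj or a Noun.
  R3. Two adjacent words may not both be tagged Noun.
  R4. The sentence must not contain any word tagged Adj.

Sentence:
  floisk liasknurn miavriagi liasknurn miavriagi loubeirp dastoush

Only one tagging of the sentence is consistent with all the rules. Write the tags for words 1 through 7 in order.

Det Noun Det Noun Det Det Noun

Candidates per position — 1:floisk {Det,Adj}; 2:liasknurn {Noun,Adj}; 3:miavriagi {Det,Adj}; 4:liasknurn {Noun,Adj}; 5:miavriagi {Det,Adj}; 6:loubeirp {Det}; 7:dastoush {Noun}.
At position 1, choosing Adj makes rule 4 impossible to satisfy; hence Det.
At position 2, choosing Adj makes rule 1 impossible to satisfy; hence Noun.
At position 3, choosing Adj makes rule 1 impossible to satisfy; hence Det.
At position 4, choosing Adj makes rule 1 impossible to satisfy; hence Noun.
At position 5, choosing Adj makes rule 1 impossible to satisfy; hence Det.
That leaves exactly one tagging: Det Noun Det Noun Det Det Noun.
Rule-by-rule: rule 1 satisfied; rule 2 satisfied; rule 3 satisfied; rule 4 satisfied.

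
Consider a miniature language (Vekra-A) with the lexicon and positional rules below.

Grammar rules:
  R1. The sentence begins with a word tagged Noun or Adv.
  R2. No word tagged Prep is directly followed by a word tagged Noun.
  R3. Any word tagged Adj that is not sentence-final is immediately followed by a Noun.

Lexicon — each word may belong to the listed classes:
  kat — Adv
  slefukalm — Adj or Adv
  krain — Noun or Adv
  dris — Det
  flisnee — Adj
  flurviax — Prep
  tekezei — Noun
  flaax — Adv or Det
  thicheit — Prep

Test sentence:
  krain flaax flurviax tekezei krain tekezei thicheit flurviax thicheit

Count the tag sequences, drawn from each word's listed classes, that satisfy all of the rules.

Candidates per position — 1:krain {Noun,Adv}; 2:flaax {Adv,Det}; 3:flurviax {Prep}; 4:tekezei {Noun}; 5:krain {Noun,Adv}; 6:tekezei {Noun}; 7:thicheit {Prep}; 8:flurviax {Prep}; 9:thicheit {Prep}.
There are 8 candidate sequences in total.
Rule 2 cannot be satisfied by any choice of tags from the lexicon.
So there is no consistent tagging.
Count = 0.

0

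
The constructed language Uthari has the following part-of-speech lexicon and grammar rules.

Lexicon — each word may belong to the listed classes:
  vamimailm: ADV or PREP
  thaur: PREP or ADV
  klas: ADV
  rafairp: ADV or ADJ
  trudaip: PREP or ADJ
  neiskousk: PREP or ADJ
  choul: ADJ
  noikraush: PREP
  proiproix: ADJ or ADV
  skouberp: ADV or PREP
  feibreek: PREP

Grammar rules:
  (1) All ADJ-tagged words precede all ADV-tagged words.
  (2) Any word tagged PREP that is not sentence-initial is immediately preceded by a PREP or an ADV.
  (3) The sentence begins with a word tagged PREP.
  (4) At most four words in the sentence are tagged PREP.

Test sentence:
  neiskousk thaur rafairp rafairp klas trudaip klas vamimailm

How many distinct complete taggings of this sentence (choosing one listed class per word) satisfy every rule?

Candidates per position — 1:neiskousk {PREP,ADJ}; 2:thaur {PREP,ADV}; 3:rafairp {ADV,ADJ}; 4:rafairp {ADV,ADJ}; 5:klas {ADV}; 6:trudaip {PREP,ADJ}; 7:klas {ADV}; 8:vamimailm {ADV,PREP}.
There are 64 candidate sequences in total.
Checking each against the rules leaves 8 sequences.
Count = 8.

8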